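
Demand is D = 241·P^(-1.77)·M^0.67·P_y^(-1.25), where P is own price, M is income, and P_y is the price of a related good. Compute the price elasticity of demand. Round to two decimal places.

-1.77

For a Cobb–Douglas (constant-elasticity) form D = A·P^α·…, the elasticity with respect to P equals the exponent α at every point.
Here the exponent on P is -1.77, so the price elasticity of demand is -1.77.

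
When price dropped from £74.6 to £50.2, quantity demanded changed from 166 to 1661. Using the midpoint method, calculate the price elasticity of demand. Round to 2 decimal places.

%ΔQ = (1661 − 166)/[(166 + 1661)/2] = 1495/913.5 ≈ 1.6366.
%Δp = (50.2 − 74.6)/[(74.6 + 50.2)/2] = -24.4/62.4 ≈ -0.3910.
Arc elasticity E = %ΔQ/%Δp ≈ 1.6366/-0.3910 ≈ -4.19.
|E| > 1: demand is elastic over this range.

-4.19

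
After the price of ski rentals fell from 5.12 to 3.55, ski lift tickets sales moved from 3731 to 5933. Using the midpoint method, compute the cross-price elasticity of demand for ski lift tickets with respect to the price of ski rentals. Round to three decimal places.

%ΔQ_x = (5933 − 3731)/[(3731+5933)/2] = 2202/4832 ≈ 0.4557.
%ΔP_y = (3.55 − 5.12)/[(5.12+3.55)/2] ≈ -0.3622.
E_xy = 0.4557/-0.3622 ≈ -1.258.
E_xy < 0, so ski lift tickets and ski rentals are complements.

-1.258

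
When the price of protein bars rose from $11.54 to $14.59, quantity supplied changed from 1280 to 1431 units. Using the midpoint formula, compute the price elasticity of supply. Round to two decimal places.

0.48

%Δq = (1431 − 1280)/[(1280 + 1431)/2] = 151/1355.5 ≈ 0.1114.
%ΔP = (14.59 − 11.54)/[(11.54 + 14.59)/2] = 3.05/13.065 ≈ 0.2334.
Arc elasticity E = %Δq/%ΔP ≈ 0.1114/0.2334 ≈ 0.48.
|E| < 1: supply is inelastic over this range.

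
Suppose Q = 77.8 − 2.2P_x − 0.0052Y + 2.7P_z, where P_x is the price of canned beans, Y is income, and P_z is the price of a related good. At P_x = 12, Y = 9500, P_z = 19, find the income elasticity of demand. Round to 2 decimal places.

-0.93

At the given point, Q = 77.8 − 2.2(12) − 0.0052(9500) + 2.7(19) = 77.8 − 26.4 − 49.4 + 51.3 = 53.3.
∂Q/∂Y = −0.0052, so E_I = -0.0052·(9500/53.3) ≈ -0.93.
E_I < 0: inferior good.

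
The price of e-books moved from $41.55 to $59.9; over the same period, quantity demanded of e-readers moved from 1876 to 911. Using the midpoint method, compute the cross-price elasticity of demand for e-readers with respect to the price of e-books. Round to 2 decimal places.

%ΔQ_x = (911 − 1876)/[(1876+911)/2] = -965/1393.5 ≈ -0.6925.
%ΔP_y = (59.9 − 41.55)/[(41.55+59.9)/2] ≈ 0.3618.
E_xy = -0.6925/0.3618 ≈ -1.91.
E_xy < 0, so e-readers and e-books are complements.

-1.91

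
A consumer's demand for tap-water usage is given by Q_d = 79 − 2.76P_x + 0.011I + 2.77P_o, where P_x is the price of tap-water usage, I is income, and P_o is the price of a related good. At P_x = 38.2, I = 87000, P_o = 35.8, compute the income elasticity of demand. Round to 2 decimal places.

Substituting, Q_d = 79 − 2.76(38.2) + 0.011(87000) + 2.77(35.8) = 79 − 105.432 + 957 + 99.166 = 1029.734.
∂Q_d/∂I = +0.011, so E_I = 0.011·(87000/1029.734) ≈ 0.93.
E_I ∈ (0,1): normal good (necessity).

0.93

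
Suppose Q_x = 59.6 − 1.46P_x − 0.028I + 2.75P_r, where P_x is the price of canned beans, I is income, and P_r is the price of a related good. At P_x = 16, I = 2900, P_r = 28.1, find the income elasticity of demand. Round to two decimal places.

Evaluating quantity at (P_x, I, P_r) gives Q_x = 59.6 − 1.46(16) − 0.028(2900) + 2.75(28.1) = 59.6 − 23.36 − 81.2 + 77.275 = 32.315.
∂Q_x/∂I = −0.028, so E_I = -0.028·(2900/32.315) ≈ -2.51.
E_I < 0: inferior good.

-2.51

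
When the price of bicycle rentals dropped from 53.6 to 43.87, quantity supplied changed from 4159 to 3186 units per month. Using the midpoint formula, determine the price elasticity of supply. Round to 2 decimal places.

%Δq = (3186 − 4159)/[(4159 + 3186)/2] = -973/3672.5 ≈ -0.2649.
%Δp = (43.87 − 53.6)/[(53.6 + 43.87)/2] = -9.73/48.735 ≈ -0.1997.
Arc elasticity E = %Δq/%Δp ≈ -0.2649/-0.1997 ≈ 1.33.
|E| > 1: supply is elastic over this range.

1.33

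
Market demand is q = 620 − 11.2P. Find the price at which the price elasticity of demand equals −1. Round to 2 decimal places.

27.68

For linear demand q = a − bP, E = −bP/(a − bP). |E| = 1 ⇒ bP = a − bP ⇒ P = a/(2b).
P = 620/(2·11.2) ≈ 27.68.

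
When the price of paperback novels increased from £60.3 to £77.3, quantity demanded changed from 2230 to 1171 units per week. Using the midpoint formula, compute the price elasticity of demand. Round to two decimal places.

%ΔQ = (1171 − 2230)/[(2230 + 1171)/2] = -1059/1700.5 ≈ -0.6228.
%Δp = (77.3 − 60.3)/[(60.3 + 77.3)/2] = 17/68.8 ≈ 0.2471.
Arc elasticity E = %ΔQ/%Δp ≈ -0.6228/0.2471 ≈ -2.52.
|E| > 1: demand is elastic over this range.

-2.52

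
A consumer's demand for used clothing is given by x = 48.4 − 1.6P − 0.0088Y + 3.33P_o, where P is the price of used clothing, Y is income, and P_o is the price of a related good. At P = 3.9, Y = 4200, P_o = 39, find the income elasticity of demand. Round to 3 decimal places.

-0.274

Evaluating quantity at (P, Y, P_o) gives x = 48.4 − 1.6(3.9) − 0.0088(4200) + 3.33(39) = 48.4 − 6.24 − 36.96 + 129.87 = 135.07.
∂x/∂Y = −0.0088, so E_I = -0.0088·(4200/135.07) ≈ -0.274.
E_I < 0: inferior good.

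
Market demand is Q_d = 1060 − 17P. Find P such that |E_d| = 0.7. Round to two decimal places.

25.67

Set −bP/(a − bP) = −0.7 ⇒ bP = 0.7(a − bP) ⇒ bP(1+0.7) = 0.7·a.
P = 0.7·1060/(17·1.7) ≈ 25.67.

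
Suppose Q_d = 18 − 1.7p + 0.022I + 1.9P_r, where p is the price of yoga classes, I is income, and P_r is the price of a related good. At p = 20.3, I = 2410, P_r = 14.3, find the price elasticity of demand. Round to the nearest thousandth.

Evaluating quantity at (p, I, P_r) gives Q_d = 18 − 1.7(20.3) + 0.022(2410) + 1.9(14.3) = 18 − 34.51 + 53.02 + 27.17 = 63.68.
∂Q_d/∂p = −1.7, so E_p = (−1.7)·(20.3/63.68) ≈ -0.542.
|E_p| < 1: demand is inelastic.

-0.542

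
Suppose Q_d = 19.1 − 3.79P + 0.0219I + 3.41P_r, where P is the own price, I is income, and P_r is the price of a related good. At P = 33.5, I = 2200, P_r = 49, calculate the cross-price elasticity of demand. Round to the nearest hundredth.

1.56

Substituting, Q_d = 19.1 − 3.79(33.5) + 0.0219(2200) + 3.41(49) = 19.1 − 126.965 + 48.18 + 167.09 = 107.405.
∂Q_d/∂P_r = +3.41, so E_xy = 3.41·(49/107.405) ≈ 1.56.
E_xy > 0: the goods are substitutes.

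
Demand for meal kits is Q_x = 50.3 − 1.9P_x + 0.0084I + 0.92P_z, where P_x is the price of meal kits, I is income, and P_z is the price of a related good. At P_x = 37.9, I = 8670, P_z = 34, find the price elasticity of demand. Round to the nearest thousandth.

-0.874

At the given point, Q_x = 50.3 − 1.9(37.9) + 0.0084(8670) + 0.92(34) = 50.3 − 72.01 + 72.828 + 31.28 = 82.398.
∂Q_x/∂P_x = −1.9, so E_p = (−1.9)·(37.9/82.398) ≈ -0.874.
|E_p| < 1: demand is inelastic.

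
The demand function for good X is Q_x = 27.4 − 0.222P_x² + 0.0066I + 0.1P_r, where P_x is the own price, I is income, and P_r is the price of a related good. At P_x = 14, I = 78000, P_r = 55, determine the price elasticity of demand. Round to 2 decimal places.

-0.17

First evaluate Q_x: 27.4 − 0.222(14)² + 0.0066(78000) + 0.1(55) = 27.4 − 43.512 + 514.8 + 5.5 = 504.188.
∂Q_x/∂P_x = −2·0.222·P_x = -6.216, so E_p = -6.216·(14/504.188) ≈ -0.17.
|E_p| < 1: demand is inelastic.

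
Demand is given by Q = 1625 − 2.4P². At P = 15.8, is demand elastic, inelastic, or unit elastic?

At P = 15.8, Q = 1025.864.
dQ/dP = −2·2.4·P = −75.84.
Point elasticity E = (dQ/dP)·(P/Q) = -75.84 × 15.8/1025.864 ≈ -1.168.
|E| ≈ 1.168 > 1, so demand is elastic.

elastic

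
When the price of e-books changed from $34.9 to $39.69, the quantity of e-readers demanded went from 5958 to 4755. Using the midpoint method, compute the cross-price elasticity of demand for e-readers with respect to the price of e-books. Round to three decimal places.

%ΔQ_x = (4755 − 5958)/[(5958+4755)/2] = -1203/5356.5 ≈ -0.2246.
%ΔP_y = (39.69 − 34.9)/[(34.9+39.69)/2] ≈ 0.1284.
E_xy = -0.2246/0.1284 ≈ -1.749.
E_xy < 0, so e-readers and e-books are complements.

-1.749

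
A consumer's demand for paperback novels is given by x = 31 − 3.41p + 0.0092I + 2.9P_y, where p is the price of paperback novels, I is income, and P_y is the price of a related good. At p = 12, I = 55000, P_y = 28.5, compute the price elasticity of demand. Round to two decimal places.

-0.07

First evaluate x: 31 − 3.41(12) + 0.0092(55000) + 2.9(28.5) = 31 − 40.92 + 506 + 82.65 = 578.73.
∂x/∂p = −3.41, so E_p = (−3.41)·(12/578.73) ≈ -0.07.
|E_p| < 1: demand is inelastic.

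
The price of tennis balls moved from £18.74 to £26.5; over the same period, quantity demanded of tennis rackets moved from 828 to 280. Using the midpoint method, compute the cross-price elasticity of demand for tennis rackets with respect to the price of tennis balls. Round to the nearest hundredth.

%ΔQ_x = (280 − 828)/[(828+280)/2] = -548/554 ≈ -0.9892.
%ΔP_y = (26.5 − 18.74)/[(18.74+26.5)/2] ≈ 0.3431.
E_xy = -0.9892/0.3431 ≈ -2.88.
E_xy < 0, so tennis rackets and tennis balls are complements.

-2.88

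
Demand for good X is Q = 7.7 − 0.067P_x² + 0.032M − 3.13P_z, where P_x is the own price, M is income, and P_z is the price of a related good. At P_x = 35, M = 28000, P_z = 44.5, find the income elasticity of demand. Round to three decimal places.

1.313

Q = 7.7 − 0.067(35)² + 0.032(28000) − 3.13(44.5) = 7.7 − 82.075 + 896 − 139.285 = 682.34.
∂Q/∂M = +0.032, so E_I = 0.032·(28000/682.34) ≈ 1.313.
E_I > 1: normal good (luxury).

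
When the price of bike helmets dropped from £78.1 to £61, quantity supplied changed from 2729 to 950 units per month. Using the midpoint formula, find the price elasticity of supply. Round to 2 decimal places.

%Δq = (950 − 2729)/[(2729 + 950)/2] = -1779/1839.5 ≈ -0.9671.
%ΔP = (61 − 78.1)/[(78.1 + 61)/2] = -17.1/69.55 ≈ -0.2459.
Arc elasticity E = %Δq/%ΔP ≈ -0.9671/-0.2459 ≈ 3.93.
|E| > 1: supply is elastic over this range.

3.93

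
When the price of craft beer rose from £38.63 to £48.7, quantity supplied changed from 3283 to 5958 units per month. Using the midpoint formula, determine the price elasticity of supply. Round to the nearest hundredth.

2.51

%ΔQ = (5958 − 3283)/[(3283 + 5958)/2] = 2675/4620.5 ≈ 0.5789.
%Δp = (48.7 − 38.63)/[(38.63 + 48.7)/2] = 10.07/43.665 ≈ 0.2306.
Arc elasticity E = %ΔQ/%Δp ≈ 0.5789/0.2306 ≈ 2.51.
|E| > 1: supply is elastic over this range.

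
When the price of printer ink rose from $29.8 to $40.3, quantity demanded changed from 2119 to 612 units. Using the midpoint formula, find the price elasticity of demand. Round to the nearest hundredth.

%Δq = (612 − 2119)/[(2119 + 612)/2] = -1507/1365.5 ≈ -1.1036.
%Δp = (40.3 − 29.8)/[(29.8 + 40.3)/2] = 10.5/35.05 ≈ 0.2996.
Arc elasticity E = %Δq/%Δp ≈ -1.1036/0.2996 ≈ -3.68.
|E| > 1: demand is elastic over this range.

-3.68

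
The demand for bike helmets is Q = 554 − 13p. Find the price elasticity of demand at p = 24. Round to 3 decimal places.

-1.289

At p = 24, Q = 242.
dQ/dp = −13.
Point elasticity E = (dQ/dp)·(p/Q) = -13 × 24/242 ≈ -1.289.
|E| > 1, so demand is elastic at this price.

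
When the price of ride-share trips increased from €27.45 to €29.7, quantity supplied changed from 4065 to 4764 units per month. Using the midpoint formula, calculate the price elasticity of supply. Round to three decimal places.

%Δq = (4764 − 4065)/[(4065 + 4764)/2] = 699/4414.5 ≈ 0.1583.
%ΔP = (29.7 − 27.45)/[(27.45 + 29.7)/2] = 2.25/28.575 ≈ 0.0787.
Arc elasticity E = %Δq/%ΔP ≈ 0.1583/0.0787 ≈ 2.011.
|E| > 1: supply is elastic over this range.

2.011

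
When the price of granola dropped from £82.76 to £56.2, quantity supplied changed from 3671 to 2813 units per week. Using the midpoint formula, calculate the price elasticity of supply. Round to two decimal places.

%ΔQ = (2813 − 3671)/[(3671 + 2813)/2] = -858/3242 ≈ -0.2647.
%Δp = (56.2 − 82.76)/[(82.76 + 56.2)/2] = -26.56/69.48 ≈ -0.3823.
Arc elasticity E = %ΔQ/%Δp ≈ -0.2647/-0.3823 ≈ 0.69.
|E| < 1: supply is inelastic over this range.

0.69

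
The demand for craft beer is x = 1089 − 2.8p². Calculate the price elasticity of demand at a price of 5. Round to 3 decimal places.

At p = 5, x = 1019.
dx/dp = −2·2.8·p = −28.
Point elasticity E = (dx/dp)·(p/x) = -28 × 5/1019 ≈ -0.137.
|E| < 1, so demand is inelastic at this price.

-0.137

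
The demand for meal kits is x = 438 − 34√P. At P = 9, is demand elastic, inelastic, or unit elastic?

At P = 9, x = 336.
dx/dP = −34/(2√P) = −34/(2·3).
Point elasticity E = (dx/dP)·(P/x) = -5.6667 × 9/336 ≈ -0.152.
|E| ≈ 0.152 < 1, so demand is inelastic.

inelastic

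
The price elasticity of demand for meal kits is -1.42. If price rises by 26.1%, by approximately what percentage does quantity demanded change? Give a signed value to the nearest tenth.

%ΔQ ≈ E × %ΔP = (-1.42) × (26.1%) ≈ -37.1%.

-37.1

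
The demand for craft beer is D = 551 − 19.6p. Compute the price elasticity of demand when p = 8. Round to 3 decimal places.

-0.398

At p = 8, D = 394.2.
dD/dp = −19.6.
Point elasticity E = (dD/dp)·(p/D) = -19.6 × 8/394.2 ≈ -0.398.
|E| < 1, so demand is inelastic at this price.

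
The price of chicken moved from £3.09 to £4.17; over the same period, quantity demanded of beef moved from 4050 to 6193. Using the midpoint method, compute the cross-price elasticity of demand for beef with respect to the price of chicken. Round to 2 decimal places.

%ΔQ_x = (6193 − 4050)/[(4050+6193)/2] = 2143/5121.5 ≈ 0.4184.
%ΔP_y = (4.17 − 3.09)/[(3.09+4.17)/2] ≈ 0.2975.
E_xy = 0.4184/0.2975 ≈ 1.41.
E_xy > 0, so beef and chicken are substitutes.

1.41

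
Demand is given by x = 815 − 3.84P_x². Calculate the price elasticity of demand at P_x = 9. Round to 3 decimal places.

-1.234

At P_x = 9, x = 503.96.
dx/dP_x = −2·3.84·P_x = −69.12.
Point elasticity E = (dx/dP_x)·(P_x/x) = -69.12 × 9/503.96 ≈ -1.234.
|E| > 1, so demand is elastic at this price.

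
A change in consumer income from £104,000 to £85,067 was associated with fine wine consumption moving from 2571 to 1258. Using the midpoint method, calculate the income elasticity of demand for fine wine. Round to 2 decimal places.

%ΔQ = (1258 − 2571)/[(2571+1258)/2] = -1313/1914.5 ≈ -0.6858.
%ΔI = (85,067 − 104,000)/[(104,000+85,067)/2] = -18933/94533.5 ≈ -0.2003.
E_I = %ΔQ/%ΔI ≈ 3.42.
E_I > 1: normal good (luxury).

3.42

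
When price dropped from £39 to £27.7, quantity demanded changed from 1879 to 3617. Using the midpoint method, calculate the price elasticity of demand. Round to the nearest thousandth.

%Δq = (3617 − 1879)/[(1879 + 3617)/2] = 1738/2748 ≈ 0.6325.
%ΔP = (27.7 − 39)/[(39 + 27.7)/2] = -11.3/33.35 ≈ -0.3388.
Arc elasticity E = %Δq/%ΔP ≈ 0.6325/-0.3388 ≈ -1.867.
|E| > 1: demand is elastic over this range.

-1.867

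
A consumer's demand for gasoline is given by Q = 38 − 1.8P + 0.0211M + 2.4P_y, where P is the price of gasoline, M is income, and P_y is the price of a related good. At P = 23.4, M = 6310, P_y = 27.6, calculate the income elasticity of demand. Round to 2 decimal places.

At the given point, Q = 38 − 1.8(23.4) + 0.0211(6310) + 2.4(27.6) = 38 − 42.12 + 133.141 + 66.24 = 195.261.
∂Q/∂M = +0.0211, so E_I = 0.0211·(6310/195.261) ≈ 0.68.
E_I ∈ (0,1): normal good (necessity).

0.68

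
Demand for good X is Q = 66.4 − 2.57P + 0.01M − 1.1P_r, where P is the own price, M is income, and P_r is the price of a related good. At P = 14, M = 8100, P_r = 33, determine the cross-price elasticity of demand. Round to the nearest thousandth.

First evaluate Q: 66.4 − 2.57(14) + 0.01(8100) − 1.1(33) = 66.4 − 35.98 + 81 − 36.3 = 75.12.
∂Q/∂P_r = −1.1, so E_xy = -1.1·(33/75.12) ≈ -0.483.
E_xy < 0: the goods are complements.

-0.483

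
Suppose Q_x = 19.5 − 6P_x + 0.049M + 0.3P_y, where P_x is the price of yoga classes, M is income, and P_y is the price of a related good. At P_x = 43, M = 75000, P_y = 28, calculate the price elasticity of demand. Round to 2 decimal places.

-0.07

Evaluating quantity at (P_x, M, P_y) gives Q_x = 19.5 − 6(43) + 0.049(75000) + 0.3(28) = 19.5 − 258 + 3675 + 8.4 = 3444.9.
∂Q_x/∂P_x = −6, so E_p = (−6)·(43/3444.9) ≈ -0.07.
|E_p| < 1: demand is inelastic.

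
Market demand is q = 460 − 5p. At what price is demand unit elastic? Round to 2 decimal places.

46.00

For linear demand q = a − bp, E = −bp/(a − bp). |E| = 1 ⇒ bp = a − bp ⇒ p = a/(2b).
p = 460/(2·5) = 46.00.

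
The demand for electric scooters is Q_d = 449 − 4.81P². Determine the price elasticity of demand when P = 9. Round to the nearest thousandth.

-13.120

At P = 9, Q_d = 59.39.
dQ_d/dP = −2·4.81·P = −86.58.
Point elasticity E = (dQ_d/dP)·(P/Q_d) = -86.58 × 9/59.39 ≈ -13.120.
|E| > 1, so demand is elastic at this price.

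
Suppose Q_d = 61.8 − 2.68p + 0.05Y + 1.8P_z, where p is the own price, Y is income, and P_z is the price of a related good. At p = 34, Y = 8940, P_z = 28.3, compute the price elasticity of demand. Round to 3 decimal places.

-0.194

At the given point, Q_d = 61.8 − 2.68(34) + 0.05(8940) + 1.8(28.3) = 61.8 − 91.12 + 447 + 50.94 = 468.62.
∂Q_d/∂p = −2.68, so E_p = (−2.68)·(34/468.62) ≈ -0.194.
|E_p| < 1: demand is inelastic.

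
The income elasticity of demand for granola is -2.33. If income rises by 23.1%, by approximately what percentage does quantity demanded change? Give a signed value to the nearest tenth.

%ΔQ ≈ E × %ΔI = (-2.33) × (23.1%) ≈ -53.8%.

-53.8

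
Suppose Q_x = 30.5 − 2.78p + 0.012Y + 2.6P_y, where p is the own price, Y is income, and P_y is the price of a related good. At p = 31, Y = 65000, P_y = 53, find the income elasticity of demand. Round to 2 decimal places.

0.90

First evaluate Q_x: 30.5 − 2.78(31) + 0.012(65000) + 2.6(53) = 30.5 − 86.18 + 780 + 137.8 = 862.12.
∂Q_x/∂Y = +0.012, so E_I = 0.012·(65000/862.12) ≈ 0.90.
E_I ∈ (0,1): normal good (necessity).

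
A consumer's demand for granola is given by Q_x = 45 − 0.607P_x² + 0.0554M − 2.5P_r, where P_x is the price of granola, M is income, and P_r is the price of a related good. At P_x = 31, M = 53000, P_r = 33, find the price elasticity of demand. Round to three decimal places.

First evaluate Q_x: 45 − 0.607(31)² + 0.0554(53000) − 2.5(33) = 45 − 583.327 + 2936.2 − 82.5 = 2315.373.
∂Q_x/∂P_x = −2·0.607·P_x = -37.634, so E_p = -37.634·(31/2315.373) ≈ -0.504.
|E_p| < 1: demand is inelastic.

-0.504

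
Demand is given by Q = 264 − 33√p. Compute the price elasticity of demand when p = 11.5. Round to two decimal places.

At p = 11.5, Q = 152.0916.
dQ/dp = −33/(2√p) = −33/(2·3.3912).
Point elasticity E = (dQ/dp)·(p/Q) = -4.8656 × 11.5/152.0916 ≈ -0.37.
|E| < 1, so demand is inelastic at this price.

-0.37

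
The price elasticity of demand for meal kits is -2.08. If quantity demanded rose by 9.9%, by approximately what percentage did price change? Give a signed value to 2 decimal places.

%ΔQ ≈ E × %ΔP ⇒ %ΔP = %ΔQ / E = (9.9%)/(-2.08) ≈ -4.76%.

-4.76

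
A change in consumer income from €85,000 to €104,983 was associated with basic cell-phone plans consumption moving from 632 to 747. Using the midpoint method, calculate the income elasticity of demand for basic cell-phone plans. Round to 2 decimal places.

%ΔQ = (747 − 632)/[(632+747)/2] = 115/689.5 ≈ 0.1668.
%ΔI = (104,983 − 85,000)/[(85,000+104,983)/2] = 19983/94991.5 ≈ 0.2104.
E_I = %ΔQ/%ΔI ≈ 0.79.
E_I ∈ (0,1): normal good (necessity).

0.79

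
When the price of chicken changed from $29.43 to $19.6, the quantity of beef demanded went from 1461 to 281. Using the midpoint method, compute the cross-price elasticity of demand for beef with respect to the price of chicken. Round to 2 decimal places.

3.38

%ΔQ_x = (281 − 1461)/[(1461+281)/2] = -1180/871 ≈ -1.3548.
%ΔP_y = (19.6 − 29.43)/[(29.43+19.6)/2] ≈ -0.4010.
E_xy = -1.3548/-0.4010 ≈ 3.38.
E_xy > 0, so beef and chicken are substitutes.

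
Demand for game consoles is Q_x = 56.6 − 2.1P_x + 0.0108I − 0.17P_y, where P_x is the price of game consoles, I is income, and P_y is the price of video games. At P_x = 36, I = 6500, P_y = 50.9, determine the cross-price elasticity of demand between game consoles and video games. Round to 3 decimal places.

-0.203

At the given point, Q_x = 56.6 − 2.1(36) + 0.0108(6500) − 0.17(50.9) = 56.6 − 75.6 + 70.2 − 8.653 = 42.547.
∂Q_x/∂P_y = −0.17, so E_xy = -0.17·(50.9/42.547) ≈ -0.203.
E_xy < 0: the goods are complements.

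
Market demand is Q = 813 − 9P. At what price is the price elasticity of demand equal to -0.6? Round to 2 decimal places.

Set −bP/(a − bP) = −0.6 ⇒ bP = 0.6(a − bP) ⇒ bP(1+0.6) = 0.6·a.
P = 0.6·813/(9·1.6) ≈ 33.88.

33.88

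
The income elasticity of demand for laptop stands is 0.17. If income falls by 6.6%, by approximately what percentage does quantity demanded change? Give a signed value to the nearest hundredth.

%ΔQ ≈ E × %ΔI = (0.17) × (-6.6%) ≈ -1.12%.

-1.12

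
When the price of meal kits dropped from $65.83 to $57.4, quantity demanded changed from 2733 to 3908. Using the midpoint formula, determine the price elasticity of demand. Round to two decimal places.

%ΔQ = (3908 − 2733)/[(2733 + 3908)/2] = 1175/3320.5 ≈ 0.3539.
%ΔP = (57.4 − 65.83)/[(65.83 + 57.4)/2] = -8.43/61.615 ≈ -0.1368.
Arc elasticity E = %ΔQ/%ΔP ≈ 0.3539/-0.1368 ≈ -2.59.
|E| > 1: demand is elastic over this range.

-2.59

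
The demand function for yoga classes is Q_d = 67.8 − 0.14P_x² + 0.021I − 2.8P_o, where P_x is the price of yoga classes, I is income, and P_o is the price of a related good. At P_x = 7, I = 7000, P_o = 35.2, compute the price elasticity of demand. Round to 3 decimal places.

-0.125

At the given point, Q_d = 67.8 − 0.14(7)² + 0.021(7000) − 2.8(35.2) = 67.8 − 6.86 + 147 − 98.56 = 109.38.
∂Q_d/∂P_x = −2·0.14·P_x = -1.96, so E_p = -1.96·(7/109.38) ≈ -0.125.
|E_p| < 1: demand is inelastic.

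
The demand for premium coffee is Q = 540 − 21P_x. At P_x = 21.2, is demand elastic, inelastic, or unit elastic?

At P_x = 21.2, Q = 94.8.
dQ/dP_x = −21.
Point elasticity E = (dQ/dP_x)·(P_x/Q) = -21 × 21.2/94.8 ≈ -4.696.
|E| ≈ 4.696 > 1, so demand is elastic.

elastic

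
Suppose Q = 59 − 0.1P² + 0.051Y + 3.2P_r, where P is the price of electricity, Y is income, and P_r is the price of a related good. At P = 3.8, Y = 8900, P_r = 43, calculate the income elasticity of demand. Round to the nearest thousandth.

0.699

Substituting, Q = 59 − 0.1(3.8)² + 0.051(8900) + 3.2(43) = 59 − 1.444 + 453.9 + 137.6 = 649.056.
∂Q/∂Y = +0.051, so E_I = 0.051·(8900/649.056) ≈ 0.699.
E_I ∈ (0,1): normal good (necessity).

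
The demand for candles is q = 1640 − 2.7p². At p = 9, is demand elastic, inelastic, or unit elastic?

At p = 9, q = 1421.3.
dq/dp = −2·2.7·p = −48.6.
Point elasticity E = (dq/dp)·(p/q) = -48.6 × 9/1421.3 ≈ -0.308.
|E| ≈ 0.308 < 1, so demand is inelastic.

inelastic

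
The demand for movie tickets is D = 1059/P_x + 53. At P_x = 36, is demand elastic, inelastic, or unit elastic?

At P_x = 36, D = 82.4167.
dD/dP_x = −1059/P_x² = −0.8171.
Point elasticity E = (dD/dP_x)·(P_x/D) = -0.8171 × 36/82.4167 ≈ -0.357.
|E| ≈ 0.357 < 1, so demand is inelastic.

inelastic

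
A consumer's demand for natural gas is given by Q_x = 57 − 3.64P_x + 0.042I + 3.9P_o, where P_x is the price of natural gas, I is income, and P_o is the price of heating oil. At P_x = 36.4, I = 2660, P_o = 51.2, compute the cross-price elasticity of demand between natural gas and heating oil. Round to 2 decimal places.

Q_x = 57 − 3.64(36.4) + 0.042(2660) + 3.9(51.2) = 57 − 132.496 + 111.72 + 199.68 = 235.904.
∂Q_x/∂P_o = +3.9, so E_xy = 3.9·(51.2/235.904) ≈ 0.85.
E_xy > 0: the goods are substitutes.

0.85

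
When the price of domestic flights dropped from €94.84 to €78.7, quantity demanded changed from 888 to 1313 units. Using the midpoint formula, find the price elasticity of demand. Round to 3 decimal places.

%ΔQ = (1313 − 888)/[(888 + 1313)/2] = 425/1100.5 ≈ 0.3862.
%ΔP = (78.7 − 94.84)/[(94.84 + 78.7)/2] = -16.14/86.77 ≈ -0.1860.
Arc elasticity E = %ΔQ/%ΔP ≈ 0.3862/-0.1860 ≈ -2.076.
|E| > 1: demand is elastic over this range.

-2.076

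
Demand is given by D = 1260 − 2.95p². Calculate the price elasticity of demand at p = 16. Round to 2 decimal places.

At p = 16, D = 504.8.
dD/dp = −2·2.95·p = −94.4.
Point elasticity E = (dD/dp)·(p/D) = -94.4 × 16/504.8 ≈ -2.99.
|E| > 1, so demand is elastic at this price.

-2.99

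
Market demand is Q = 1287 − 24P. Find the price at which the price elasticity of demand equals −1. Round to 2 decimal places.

For linear demand Q = a − bP, E = −bP/(a − bP). |E| = 1 ⇒ bP = a − bP ⇒ P = a/(2b).
P = 1287/(2·24) ≈ 26.81.

26.81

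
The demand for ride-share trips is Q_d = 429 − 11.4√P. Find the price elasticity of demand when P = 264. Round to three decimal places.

At P = 264, Q_d = 243.7719.
dQ_d/dP = −11.4/(2√P) = −11.4/(2·16.2481).
Point elasticity E = (dQ_d/dP)·(P/Q_d) = -0.3508 × 264/243.7719 ≈ -0.380.
|E| < 1, so demand is inelastic at this price.

-0.380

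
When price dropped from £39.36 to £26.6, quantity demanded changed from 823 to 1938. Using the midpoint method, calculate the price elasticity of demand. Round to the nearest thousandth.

-2.088

%ΔQ = (1938 − 823)/[(823 + 1938)/2] = 1115/1380.5 ≈ 0.8077.
%ΔP = (26.6 − 39.36)/[(39.36 + 26.6)/2] = -12.76/32.98 ≈ -0.3869.
Arc elasticity E = %ΔQ/%ΔP ≈ 0.8077/-0.3869 ≈ -2.088.
|E| > 1: demand is elastic over this range.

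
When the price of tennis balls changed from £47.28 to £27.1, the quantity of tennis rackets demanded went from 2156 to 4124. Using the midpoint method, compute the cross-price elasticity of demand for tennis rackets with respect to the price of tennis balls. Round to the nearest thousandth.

%ΔQ_x = (4124 − 2156)/[(2156+4124)/2] = 1968/3140 ≈ 0.6268.
%ΔP_y = (27.1 − 47.28)/[(47.28+27.1)/2] ≈ -0.5426.
E_xy = 0.6268/-0.5426 ≈ -1.155.
E_xy < 0, so tennis rackets and tennis balls are complements.

-1.155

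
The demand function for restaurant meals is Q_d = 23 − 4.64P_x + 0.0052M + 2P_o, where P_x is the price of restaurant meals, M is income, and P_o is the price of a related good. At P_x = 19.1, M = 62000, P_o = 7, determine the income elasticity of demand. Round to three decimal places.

First evaluate Q_d: 23 − 4.64(19.1) + 0.0052(62000) + 2(7) = 23 − 88.624 + 322.4 + 14 = 270.776.
∂Q_d/∂M = +0.0052, so E_I = 0.0052·(62000/270.776) ≈ 1.191.
E_I > 1: normal good (luxury).

1.191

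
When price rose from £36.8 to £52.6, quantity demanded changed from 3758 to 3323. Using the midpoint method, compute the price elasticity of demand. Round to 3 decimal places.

-0.348

%Δq = (3323 − 3758)/[(3758 + 3323)/2] = -435/3540.5 ≈ -0.1229.
%Δp = (52.6 − 36.8)/[(36.8 + 52.6)/2] = 15.8/44.7 ≈ 0.3535.
Arc elasticity E = %Δq/%Δp ≈ -0.1229/0.3535 ≈ -0.348.
|E| < 1: demand is inelastic over this range.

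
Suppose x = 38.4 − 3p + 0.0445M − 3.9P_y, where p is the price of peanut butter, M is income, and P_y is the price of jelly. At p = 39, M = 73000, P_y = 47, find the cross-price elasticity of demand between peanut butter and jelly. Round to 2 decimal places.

First evaluate x: 38.4 − 3(39) + 0.0445(73000) − 3.9(47) = 38.4 − 117 + 3248.5 − 183.3 = 2986.6.
∂x/∂P_y = −3.9, so E_xy = -3.9·(47/2986.6) ≈ -0.06.
E_xy < 0: the goods are complements.

-0.06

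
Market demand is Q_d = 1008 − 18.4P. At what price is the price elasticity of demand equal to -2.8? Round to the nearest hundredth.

40.37

Set −bP/(a − bP) = −2.8 ⇒ bP = 2.8(a − bP) ⇒ bP(1+2.8) = 2.8·a.
P = 2.8·1008/(18.4·3.8) ≈ 40.37.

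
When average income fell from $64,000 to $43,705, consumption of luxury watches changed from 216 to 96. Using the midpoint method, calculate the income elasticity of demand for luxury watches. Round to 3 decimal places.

2.041

%ΔQ = (96 − 216)/[(216+96)/2] = -120/156 ≈ -0.7692.
%ΔM = (43,705 − 64,000)/[(64,000+43,705)/2] = -20295/53852.5 ≈ -0.3769.
E_I = %ΔQ/%ΔM ≈ 2.041.
E_I > 1: normal good (luxury).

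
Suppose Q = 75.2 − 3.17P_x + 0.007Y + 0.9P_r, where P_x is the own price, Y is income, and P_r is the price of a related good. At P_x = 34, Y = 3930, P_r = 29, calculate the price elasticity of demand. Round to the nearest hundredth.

-5.13

Q = 75.2 − 3.17(34) + 0.007(3930) + 0.9(29) = 75.2 − 107.78 + 27.51 + 26.1 = 21.03.
∂Q/∂P_x = −3.17, so E_p = (−3.17)·(34/21.03) ≈ -5.13.
|E_p| > 1: demand is elastic.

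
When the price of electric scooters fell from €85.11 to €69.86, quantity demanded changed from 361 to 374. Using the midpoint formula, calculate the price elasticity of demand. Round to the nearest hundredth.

%Δq = (374 − 361)/[(361 + 374)/2] = 13/367.5 ≈ 0.0354.
%Δp = (69.86 − 85.11)/[(85.11 + 69.86)/2] = -15.25/77.485 ≈ -0.1968.
Arc elasticity E = %Δq/%Δp ≈ 0.0354/-0.1968 ≈ -0.18.
|E| < 1: demand is inelastic over this range.

-0.18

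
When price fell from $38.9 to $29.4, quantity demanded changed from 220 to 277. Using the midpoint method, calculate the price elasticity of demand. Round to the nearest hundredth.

%ΔQ = (277 − 220)/[(220 + 277)/2] = 57/248.5 ≈ 0.2294.
%Δp = (29.4 − 38.9)/[(38.9 + 29.4)/2] = -9.5/34.15 ≈ -0.2782.
Arc elasticity E = %ΔQ/%Δp ≈ 0.2294/-0.2782 ≈ -0.82.
|E| < 1: demand is inelastic over this range.

-0.82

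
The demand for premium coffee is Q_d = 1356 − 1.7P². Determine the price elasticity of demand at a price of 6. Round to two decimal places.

At P = 6, Q_d = 1294.8.
dQ_d/dP = −2·1.7·P = −20.4.
Point elasticity E = (dQ_d/dP)·(P/Q_d) = -20.4 × 6/1294.8 ≈ -0.09.
|E| < 1, so demand is inelastic at this price.

-0.09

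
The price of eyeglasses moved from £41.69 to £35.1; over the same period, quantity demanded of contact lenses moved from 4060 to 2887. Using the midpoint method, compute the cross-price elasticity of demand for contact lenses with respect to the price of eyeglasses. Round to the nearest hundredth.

1.97

%ΔQ_x = (2887 − 4060)/[(4060+2887)/2] = -1173/3473.5 ≈ -0.3377.
%ΔP_y = (35.1 − 41.69)/[(41.69+35.1)/2] ≈ -0.1716.
E_xy = -0.3377/-0.1716 ≈ 1.97.
E_xy > 0, so contact lenses and eyeglasses are substitutes.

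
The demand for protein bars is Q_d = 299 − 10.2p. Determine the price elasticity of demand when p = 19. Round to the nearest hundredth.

-1.84

At p = 19, Q_d = 105.2.
dQ_d/dp = −10.2.
Point elasticity E = (dQ_d/dp)·(p/Q_d) = -10.2 × 19/105.2 ≈ -1.84.
|E| > 1, so demand is elastic at this price.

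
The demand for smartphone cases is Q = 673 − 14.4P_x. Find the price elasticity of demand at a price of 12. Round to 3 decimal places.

At P_x = 12, Q = 500.2.
dQ/dP_x = −14.4.
Point elasticity E = (dQ/dP_x)·(P_x/Q) = -14.4 × 12/500.2 ≈ -0.345.
|E| < 1, so demand is inelastic at this price.

-0.345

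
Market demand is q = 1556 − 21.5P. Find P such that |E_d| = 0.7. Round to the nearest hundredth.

29.80

Set −bP/(a − bP) = −0.7 ⇒ bP = 0.7(a − bP) ⇒ bP(1+0.7) = 0.7·a.
P = 0.7·1556/(21.5·1.7) ≈ 29.80.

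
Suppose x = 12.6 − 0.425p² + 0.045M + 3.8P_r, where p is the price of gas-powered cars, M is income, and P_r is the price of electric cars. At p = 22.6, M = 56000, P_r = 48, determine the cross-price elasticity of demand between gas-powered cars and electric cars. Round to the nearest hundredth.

Evaluating quantity at (p, M, P_r) gives x = 12.6 − 0.425(22.6)² + 0.045(56000) + 3.8(48) = 12.6 − 217.073 + 2520 + 182.4 = 2497.927.
∂x/∂P_r = +3.8, so E_xy = 3.8·(48/2497.927) ≈ 0.07.
E_xy > 0: the goods are substitutes.

0.07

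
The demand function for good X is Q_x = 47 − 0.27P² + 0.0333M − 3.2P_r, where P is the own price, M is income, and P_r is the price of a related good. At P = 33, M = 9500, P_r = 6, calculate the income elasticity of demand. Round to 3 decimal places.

6.312

Substituting, Q_x = 47 − 0.27(33)² + 0.0333(9500) − 3.2(6) = 47 − 294.03 + 316.35 − 19.2 = 50.12.
∂Q_x/∂M = +0.0333, so E_I = 0.0333·(9500/50.12) ≈ 6.312.
E_I > 1: normal good (luxury).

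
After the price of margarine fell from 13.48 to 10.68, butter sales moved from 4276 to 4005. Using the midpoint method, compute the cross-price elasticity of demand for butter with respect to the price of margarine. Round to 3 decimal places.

%ΔQ_x = (4005 − 4276)/[(4276+4005)/2] = -271/4140.5 ≈ -0.0655.
%ΔP_y = (10.68 − 13.48)/[(13.48+10.68)/2] ≈ -0.2318.
E_xy = -0.0655/-0.2318 ≈ 0.282.
E_xy > 0, so butter and margarine are substitutes.

0.282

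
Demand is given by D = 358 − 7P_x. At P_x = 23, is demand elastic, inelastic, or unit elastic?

At P_x = 23, D = 197.
dD/dP_x = −7.
Point elasticity E = (dD/dP_x)·(P_x/D) = -7 × 23/197 ≈ -0.817.
|E| ≈ 0.817 < 1, so demand is inelastic.

inelastic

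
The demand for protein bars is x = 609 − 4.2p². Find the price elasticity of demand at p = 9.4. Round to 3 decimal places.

-3.120

At p = 9.4, x = 237.888.
dx/dp = −2·4.2·p = −78.96.
Point elasticity E = (dx/dp)·(p/x) = -78.96 × 9.4/237.888 ≈ -3.120.
|E| > 1, so demand is elastic at this price.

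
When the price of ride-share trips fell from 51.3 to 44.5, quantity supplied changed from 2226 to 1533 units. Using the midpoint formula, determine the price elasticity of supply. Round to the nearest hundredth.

%Δq = (1533 − 2226)/[(2226 + 1533)/2] = -693/1879.5 ≈ -0.3687.
%Δp = (44.5 − 51.3)/[(51.3 + 44.5)/2] = -6.8/47.9 ≈ -0.1420.
Arc elasticity E = %Δq/%Δp ≈ -0.3687/-0.1420 ≈ 2.60.
|E| > 1: supply is elastic over this range.

2.60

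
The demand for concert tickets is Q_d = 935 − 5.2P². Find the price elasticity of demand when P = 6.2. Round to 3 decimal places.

At P = 6.2, Q_d = 735.112.
dQ_d/dP = −2·5.2·P = −64.48.
Point elasticity E = (dQ_d/dP)·(P/Q_d) = -64.48 × 6.2/735.112 ≈ -0.544.
|E| < 1, so demand is inelastic at this price.

-0.544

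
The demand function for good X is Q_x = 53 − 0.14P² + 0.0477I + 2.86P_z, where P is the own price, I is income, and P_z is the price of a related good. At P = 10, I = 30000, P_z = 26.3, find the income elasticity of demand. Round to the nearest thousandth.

Substituting, Q_x = 53 − 0.14(10)² + 0.0477(30000) + 2.86(26.3) = 53 − 14 + 1431 + 75.218 = 1545.218.
∂Q_x/∂I = +0.0477, so E_I = 0.0477·(30000/1545.218) ≈ 0.926.
E_I ∈ (0,1): normal good (necessity).

0.926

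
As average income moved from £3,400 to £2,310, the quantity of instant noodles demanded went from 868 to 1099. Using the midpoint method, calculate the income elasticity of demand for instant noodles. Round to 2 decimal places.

-0.62

%ΔQ = (1099 − 868)/[(868+1099)/2] = 231/983.5 ≈ 0.2349.
%ΔI = (2,310 − 3,400)/[(3,400+2,310)/2] = -1090/2855 ≈ -0.3818.
E_I = %ΔQ/%ΔI ≈ -0.62.
E_I < 0: inferior good.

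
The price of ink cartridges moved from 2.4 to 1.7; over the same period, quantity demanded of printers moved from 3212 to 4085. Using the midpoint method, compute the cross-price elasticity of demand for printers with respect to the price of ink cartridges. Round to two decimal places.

%ΔQ_x = (4085 − 3212)/[(3212+4085)/2] = 873/3648.5 ≈ 0.2393.
%ΔP_y = (1.7 − 2.4)/[(2.4+1.7)/2] ≈ -0.3415.
E_xy = 0.2393/-0.3415 ≈ -0.70.
E_xy < 0, so printers and ink cartridges are complements.

-0.70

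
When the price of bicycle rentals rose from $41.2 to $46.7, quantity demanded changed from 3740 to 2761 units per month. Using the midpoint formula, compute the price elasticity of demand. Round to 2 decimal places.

-2.41

%Δq = (2761 − 3740)/[(3740 + 2761)/2] = -979/3250.5 ≈ -0.3012.
%Δp = (46.7 − 41.2)/[(41.2 + 46.7)/2] = 5.5/43.95 ≈ 0.1251.
Arc elasticity E = %Δq/%Δp ≈ -0.3012/0.1251 ≈ -2.41.
|E| > 1: demand is elastic over this range.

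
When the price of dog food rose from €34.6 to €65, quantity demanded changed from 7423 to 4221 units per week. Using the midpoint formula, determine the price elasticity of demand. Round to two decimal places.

%Δq = (4221 − 7423)/[(7423 + 4221)/2] = -3202/5822 ≈ -0.5500.
%Δp = (65 − 34.6)/[(34.6 + 65)/2] = 30.4/49.8 ≈ 0.6104.
Arc elasticity E = %Δq/%Δp ≈ -0.5500/0.6104 ≈ -0.90.
|E| < 1: demand is inelastic over this range.

-0.90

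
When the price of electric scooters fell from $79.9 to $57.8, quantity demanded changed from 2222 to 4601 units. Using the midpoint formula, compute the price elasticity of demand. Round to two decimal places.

-2.17

%Δq = (4601 − 2222)/[(2222 + 4601)/2] = 2379/3411.5 ≈ 0.6973.
%Δp = (57.8 − 79.9)/[(79.9 + 57.8)/2] = -22.1/68.85 ≈ -0.3210.
Arc elasticity E = %Δq/%Δp ≈ 0.6973/-0.3210 ≈ -2.17.
|E| > 1: demand is elastic over this range.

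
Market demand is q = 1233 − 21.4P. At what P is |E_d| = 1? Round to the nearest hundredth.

28.81

For linear demand q = a − bP, E = −bP/(a − bP). |E| = 1 ⇒ bP = a − bP ⇒ P = a/(2b).
P = 1233/(2·21.4) ≈ 28.81.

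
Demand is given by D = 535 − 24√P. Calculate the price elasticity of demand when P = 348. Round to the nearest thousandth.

At P = 348, D = 87.2858.
dD/dP = −24/(2√P) = −24/(2·18.6548).
Point elasticity E = (dD/dP)·(P/D) = -0.6433 × 348/87.2858 ≈ -2.565.
|E| > 1, so demand is elastic at this price.

-2.565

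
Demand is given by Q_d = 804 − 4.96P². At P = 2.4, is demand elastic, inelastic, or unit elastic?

inelastic

At P = 2.4, Q_d = 775.4304.
dQ_d/dP = −2·4.96·P = −23.808.
Point elasticity E = (dQ_d/dP)·(P/Q_d) = -23.808 × 2.4/775.4304 ≈ -0.074.
|E| ≈ 0.074 < 1, so demand is inelastic.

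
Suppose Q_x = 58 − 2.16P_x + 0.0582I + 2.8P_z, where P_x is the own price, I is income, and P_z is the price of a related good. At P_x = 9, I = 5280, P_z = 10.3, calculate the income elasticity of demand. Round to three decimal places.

At the given point, Q_x = 58 − 2.16(9) + 0.0582(5280) + 2.8(10.3) = 58 − 19.44 + 307.296 + 28.84 = 374.696.
∂Q_x/∂I = +0.0582, so E_I = 0.0582·(5280/374.696) ≈ 0.820.
E_I ∈ (0,1): normal good (necessity).

0.820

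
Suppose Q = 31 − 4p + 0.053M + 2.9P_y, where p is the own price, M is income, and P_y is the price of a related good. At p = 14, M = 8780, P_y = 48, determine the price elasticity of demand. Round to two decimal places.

First evaluate Q: 31 − 4(14) + 0.053(8780) + 2.9(48) = 31 − 56 + 465.34 + 139.2 = 579.54.
∂Q/∂p = −4, so E_p = (−4)·(14/579.54) ≈ -0.10.
|E_p| < 1: demand is inelastic.

-0.10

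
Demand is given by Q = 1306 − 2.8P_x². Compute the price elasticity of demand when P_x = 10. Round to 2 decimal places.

At P_x = 10, Q = 1026.
dQ/dP_x = −2·2.8·P_x = −56.
Point elasticity E = (dQ/dP_x)·(P_x/Q) = -56 × 10/1026 ≈ -0.55.
|E| < 1, so demand is inelastic at this price.

-0.55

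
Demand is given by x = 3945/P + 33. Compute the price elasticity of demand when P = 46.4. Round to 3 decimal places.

At P = 46.4, x = 118.0216.
dx/dP = −3945/P² = −1.8324.
Point elasticity E = (dx/dP)·(P/x) = -1.8324 × 46.4/118.0216 ≈ -0.720.
|E| < 1, so demand is inelastic at this price.

-0.720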